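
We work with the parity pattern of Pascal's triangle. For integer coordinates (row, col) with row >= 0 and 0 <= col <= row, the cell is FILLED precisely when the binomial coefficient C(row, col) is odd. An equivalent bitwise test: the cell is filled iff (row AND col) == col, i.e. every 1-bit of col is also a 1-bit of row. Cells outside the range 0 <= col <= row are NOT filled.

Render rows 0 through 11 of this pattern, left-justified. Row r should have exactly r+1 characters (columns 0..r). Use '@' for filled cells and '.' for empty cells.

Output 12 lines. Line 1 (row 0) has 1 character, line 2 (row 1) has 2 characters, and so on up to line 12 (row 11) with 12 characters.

r0=0: @
r1=1: @@
r2=10: @.@
r3=11: @@@@
r4=100: @...@
r5=101: @@..@@
r6=110: @.@.@.@
r7=111: @@@@@@@@
r8=1000: @.......@
r9=1001: @@......@@
r10=1010: @.@.....@.@
r11=1011: @@@@....@@@@

Answer: @
@@
@.@
@@@@
@...@
@@..@@
@.@.@.@
@@@@@@@@
@.......@
@@......@@
@.@.....@.@
@@@@....@@@@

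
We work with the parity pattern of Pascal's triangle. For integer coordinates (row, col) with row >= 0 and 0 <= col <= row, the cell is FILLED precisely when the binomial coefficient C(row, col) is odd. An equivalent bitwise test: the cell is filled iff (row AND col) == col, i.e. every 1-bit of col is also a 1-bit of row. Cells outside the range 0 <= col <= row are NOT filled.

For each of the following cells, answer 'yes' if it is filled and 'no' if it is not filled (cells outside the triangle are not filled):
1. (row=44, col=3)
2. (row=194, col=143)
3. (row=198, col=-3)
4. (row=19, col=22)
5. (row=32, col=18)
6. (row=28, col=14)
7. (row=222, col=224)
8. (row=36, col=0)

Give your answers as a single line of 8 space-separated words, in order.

(44,3): row=0b101100, col=0b11, row AND col = 0b0 = 0; 0 != 3 -> empty
(194,143): row=0b11000010, col=0b10001111, row AND col = 0b10000010 = 130; 130 != 143 -> empty
(198,-3): col outside [0, 198] -> not filled
(19,22): col outside [0, 19] -> not filled
(32,18): row=0b100000, col=0b10010, row AND col = 0b0 = 0; 0 != 18 -> empty
(28,14): row=0b11100, col=0b1110, row AND col = 0b1100 = 12; 12 != 14 -> empty
(222,224): col outside [0, 222] -> not filled
(36,0): row=0b100100, col=0b0, row AND col = 0b0 = 0; 0 == 0 -> filled

Answer: no no no no no no no yes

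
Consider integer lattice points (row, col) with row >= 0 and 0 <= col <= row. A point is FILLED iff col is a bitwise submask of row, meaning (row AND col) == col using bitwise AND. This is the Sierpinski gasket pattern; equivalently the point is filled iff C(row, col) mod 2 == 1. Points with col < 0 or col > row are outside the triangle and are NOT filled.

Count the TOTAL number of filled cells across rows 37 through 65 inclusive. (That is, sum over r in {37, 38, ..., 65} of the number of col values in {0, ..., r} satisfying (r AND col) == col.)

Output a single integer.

r37=100101 pc3: +8 =8
r38=100110 pc3: +8 =16
r39=100111 pc4: +16 =32
r40=101000 pc2: +4 =36
r41=101001 pc3: +8 =44
r42=101010 pc3: +8 =52
r43=101011 pc4: +16 =68
r44=101100 pc3: +8 =76
r45=101101 pc4: +16 =92
r46=101110 pc4: +16 =108
r47=101111 pc5: +32 =140
r48=110000 pc2: +4 =144
r49=110001 pc3: +8 =152
r50=110010 pc3: +8 =160
r51=110011 pc4: +16 =176
r52=110100 pc3: +8 =184
r53=110101 pc4: +16 =200
r54=110110 pc4: +16 =216
r55=110111 pc5: +32 =248
r56=111000 pc3: +8 =256
r57=111001 pc4: +16 =272
r58=111010 pc4: +16 =288
r59=111011 pc5: +32 =320
r60=111100 pc4: +16 =336
r61=111101 pc5: +32 =368
r62=111110 pc5: +32 =400
r63=111111 pc6: +64 =464
r64=1000000 pc1: +2 =466
r65=1000001 pc2: +4 =470

Answer: 470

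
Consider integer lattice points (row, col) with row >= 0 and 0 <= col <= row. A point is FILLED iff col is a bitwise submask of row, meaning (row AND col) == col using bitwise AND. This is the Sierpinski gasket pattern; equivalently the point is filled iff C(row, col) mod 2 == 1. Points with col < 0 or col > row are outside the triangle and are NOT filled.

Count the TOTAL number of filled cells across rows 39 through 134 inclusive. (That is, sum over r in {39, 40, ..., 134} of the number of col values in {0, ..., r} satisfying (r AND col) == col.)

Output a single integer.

Answer: 1944

Derivation:
r39=100111 pc4: +16 =16
r40=101000 pc2: +4 =20
r41=101001 pc3: +8 =28
r42=101010 pc3: +8 =36
r43=101011 pc4: +16 =52
r44=101100 pc3: +8 =60
r45=101101 pc4: +16 =76
r46=101110 pc4: +16 =92
r47=101111 pc5: +32 =124
r48=110000 pc2: +4 =128
r49=110001 pc3: +8 =136
r50=110010 pc3: +8 =144
r51=110011 pc4: +16 =160
r52=110100 pc3: +8 =168
r53=110101 pc4: +16 =184
r54=110110 pc4: +16 =200
r55=110111 pc5: +32 =232
r56=111000 pc3: +8 =240
r57=111001 pc4: +16 =256
r58=111010 pc4: +16 =272
r59=111011 pc5: +32 =304
r60=111100 pc4: +16 =320
r61=111101 pc5: +32 =352
r62=111110 pc5: +32 =384
r63=111111 pc6: +64 =448
r64=1000000 pc1: +2 =450
r65=1000001 pc2: +4 =454
r66=1000010 pc2: +4 =458
r67=1000011 pc3: +8 =466
r68=1000100 pc2: +4 =470
r69=1000101 pc3: +8 =478
r70=1000110 pc3: +8 =486
r71=1000111 pc4: +16 =502
r72=1001000 pc2: +4 =506
r73=1001001 pc3: +8 =514
r74=1001010 pc3: +8 =522
r75=1001011 pc4: +16 =538
r76=1001100 pc3: +8 =546
r77=1001101 pc4: +16 =562
r78=1001110 pc4: +16 =578
r79=1001111 pc5: +32 =610
r80=1010000 pc2: +4 =614
r81=1010001 pc3: +8 =622
r82=1010010 pc3: +8 =630
r83=1010011 pc4: +16 =646
r84=1010100 pc3: +8 =654
r85=1010101 pc4: +16 =670
r86=1010110 pc4: +16 =686
r87=1010111 pc5: +32 =718
r88=1011000 pc3: +8 =726
r89=1011001 pc4: +16 =742
r90=1011010 pc4: +16 =758
r91=1011011 pc5: +32 =790
r92=1011100 pc4: +16 =806
r93=1011101 pc5: +32 =838
r94=1011110 pc5: +32 =870
r95=1011111 pc6: +64 =934
r96=1100000 pc2: +4 =938
r97=1100001 pc3: +8 =946
r98=1100010 pc3: +8 =954
r99=1100011 pc4: +16 =970
r100=1100100 pc3: +8 =978
r101=1100101 pc4: +16 =994
r102=1100110 pc4: +16 =1010
r103=1100111 pc5: +32 =1042
r104=1101000 pc3: +8 =1050
r105=1101001 pc4: +16 =1066
r106=1101010 pc4: +16 =1082
r107=1101011 pc5: +32 =1114
r108=1101100 pc4: +16 =1130
r109=1101101 pc5: +32 =1162
r110=1101110 pc5: +32 =1194
r111=1101111 pc6: +64 =1258
r112=1110000 pc3: +8 =1266
r113=1110001 pc4: +16 =1282
r114=1110010 pc4: +16 =1298
r115=1110011 pc5: +32 =1330
r116=1110100 pc4: +16 =1346
r117=1110101 pc5: +32 =1378
r118=1110110 pc5: +32 =1410
r119=1110111 pc6: +64 =1474
r120=1111000 pc4: +16 =1490
r121=1111001 pc5: +32 =1522
r122=1111010 pc5: +32 =1554
r123=1111011 pc6: +64 =1618
r124=1111100 pc5: +32 =1650
r125=1111101 pc6: +64 =1714
r126=1111110 pc6: +64 =1778
r127=1111111 pc7: +128 =1906
r128=10000000 pc1: +2 =1908
r129=10000001 pc2: +4 =1912
r130=10000010 pc2: +4 =1916
r131=10000011 pc3: +8 =1924
r132=10000100 pc2: +4 =1928
r133=10000101 pc3: +8 =1936
r134=10000110 pc3: +8 =1944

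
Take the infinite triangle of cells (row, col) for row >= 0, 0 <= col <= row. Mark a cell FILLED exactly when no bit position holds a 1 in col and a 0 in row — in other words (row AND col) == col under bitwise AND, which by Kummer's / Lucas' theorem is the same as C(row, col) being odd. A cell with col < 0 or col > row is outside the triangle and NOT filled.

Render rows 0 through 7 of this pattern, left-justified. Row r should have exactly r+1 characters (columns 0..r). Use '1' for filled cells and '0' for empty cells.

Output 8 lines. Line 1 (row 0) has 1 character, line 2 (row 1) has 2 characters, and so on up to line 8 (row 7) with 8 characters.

Answer: 1
11
101
1111
10001
110011
1010101
11111111

Derivation:
r0=0: 1
r1=1: 11
r2=10: 101
r3=11: 1111
r4=100: 10001
r5=101: 110011
r6=110: 1010101
r7=111: 11111111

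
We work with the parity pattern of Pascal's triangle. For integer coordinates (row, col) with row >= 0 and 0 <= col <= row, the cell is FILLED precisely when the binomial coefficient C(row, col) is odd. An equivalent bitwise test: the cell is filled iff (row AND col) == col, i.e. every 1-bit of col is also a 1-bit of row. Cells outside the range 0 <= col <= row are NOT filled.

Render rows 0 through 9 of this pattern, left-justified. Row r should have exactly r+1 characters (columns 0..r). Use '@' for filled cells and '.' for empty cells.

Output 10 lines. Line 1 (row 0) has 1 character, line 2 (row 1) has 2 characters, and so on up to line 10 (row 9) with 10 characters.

r0=0: @
r1=1: @@
r2=10: @.@
r3=11: @@@@
r4=100: @...@
r5=101: @@..@@
r6=110: @.@.@.@
r7=111: @@@@@@@@
r8=1000: @.......@
r9=1001: @@......@@

Answer: @
@@
@.@
@@@@
@...@
@@..@@
@.@.@.@
@@@@@@@@
@.......@
@@......@@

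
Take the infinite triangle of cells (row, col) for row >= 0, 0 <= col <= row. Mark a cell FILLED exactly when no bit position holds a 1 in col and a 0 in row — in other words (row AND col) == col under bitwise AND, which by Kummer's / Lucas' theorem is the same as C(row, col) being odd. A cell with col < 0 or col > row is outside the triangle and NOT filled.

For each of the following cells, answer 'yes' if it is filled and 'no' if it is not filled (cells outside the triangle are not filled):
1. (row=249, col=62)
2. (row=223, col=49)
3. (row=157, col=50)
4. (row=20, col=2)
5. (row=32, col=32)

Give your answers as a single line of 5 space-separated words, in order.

(249,62): row=0b11111001, col=0b111110, row AND col = 0b111000 = 56; 56 != 62 -> empty
(223,49): row=0b11011111, col=0b110001, row AND col = 0b10001 = 17; 17 != 49 -> empty
(157,50): row=0b10011101, col=0b110010, row AND col = 0b10000 = 16; 16 != 50 -> empty
(20,2): row=0b10100, col=0b10, row AND col = 0b0 = 0; 0 != 2 -> empty
(32,32): row=0b100000, col=0b100000, row AND col = 0b100000 = 32; 32 == 32 -> filled

Answer: no no no no yes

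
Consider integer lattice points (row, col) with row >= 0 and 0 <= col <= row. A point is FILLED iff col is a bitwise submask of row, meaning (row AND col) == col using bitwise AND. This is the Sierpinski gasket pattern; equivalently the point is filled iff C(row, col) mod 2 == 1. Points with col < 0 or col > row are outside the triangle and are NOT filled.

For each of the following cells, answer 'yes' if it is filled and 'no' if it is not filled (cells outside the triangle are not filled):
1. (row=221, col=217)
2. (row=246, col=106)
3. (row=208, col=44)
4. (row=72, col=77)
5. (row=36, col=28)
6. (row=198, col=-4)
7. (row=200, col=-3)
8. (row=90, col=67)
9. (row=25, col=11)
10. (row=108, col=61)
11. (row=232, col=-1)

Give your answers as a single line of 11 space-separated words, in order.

Answer: yes no no no no no no no no no no

Derivation:
(221,217): row=0b11011101, col=0b11011001, row AND col = 0b11011001 = 217; 217 == 217 -> filled
(246,106): row=0b11110110, col=0b1101010, row AND col = 0b1100010 = 98; 98 != 106 -> empty
(208,44): row=0b11010000, col=0b101100, row AND col = 0b0 = 0; 0 != 44 -> empty
(72,77): col outside [0, 72] -> not filled
(36,28): row=0b100100, col=0b11100, row AND col = 0b100 = 4; 4 != 28 -> empty
(198,-4): col outside [0, 198] -> not filled
(200,-3): col outside [0, 200] -> not filled
(90,67): row=0b1011010, col=0b1000011, row AND col = 0b1000010 = 66; 66 != 67 -> empty
(25,11): row=0b11001, col=0b1011, row AND col = 0b1001 = 9; 9 != 11 -> empty
(108,61): row=0b1101100, col=0b111101, row AND col = 0b101100 = 44; 44 != 61 -> empty
(232,-1): col outside [0, 232] -> not filled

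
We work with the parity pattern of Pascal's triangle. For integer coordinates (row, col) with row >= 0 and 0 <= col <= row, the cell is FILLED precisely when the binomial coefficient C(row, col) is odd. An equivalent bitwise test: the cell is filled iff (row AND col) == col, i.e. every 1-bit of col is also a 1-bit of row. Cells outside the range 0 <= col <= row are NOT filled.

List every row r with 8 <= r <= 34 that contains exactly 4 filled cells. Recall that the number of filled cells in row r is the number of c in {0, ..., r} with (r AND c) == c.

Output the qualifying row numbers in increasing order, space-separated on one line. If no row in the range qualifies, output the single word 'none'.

Answer: 9 10 12 17 18 20 24 33 34

Derivation:
Row r has 2^popcount(r) filled cells, so we need popcount(r) = log2(4) = 2.
Scan r = 8..34 and keep those with exactly 2 one-bits:
r=8=1000 popcount=1 -> skip
r=9=1001 popcount=2 -> KEEP
r=10=1010 popcount=2 -> KEEP
r=11=1011 popcount=3 -> skip
r=12=1100 popcount=2 -> KEEP
r=13=1101 popcount=3 -> skip
r=14=1110 popcount=3 -> skip
r=15=1111 popcount=4 -> skip
r=16=10000 popcount=1 -> skip
r=17=10001 popcount=2 -> KEEP
r=18=10010 popcount=2 -> KEEP
r=19=10011 popcount=3 -> skip
r=20=10100 popcount=2 -> KEEP
r=21=10101 popcount=3 -> skip
r=22=10110 popcount=3 -> skip
r=23=10111 popcount=4 -> skip
r=24=11000 popcount=2 -> KEEP
r=25=11001 popcount=3 -> skip
r=26=11010 popcount=3 -> skip
r=27=11011 popcount=4 -> skip
r=28=11100 popcount=3 -> skip
r=29=11101 popcount=4 -> skip
r=30=11110 popcount=4 -> skip
r=31=11111 popcount=5 -> skip
r=32=100000 popcount=1 -> skip
r=33=100001 popcount=2 -> KEEP
r=34=100010 popcount=2 -> KEEP
Kept rows: 9 10 12 17 18 20 24 33 34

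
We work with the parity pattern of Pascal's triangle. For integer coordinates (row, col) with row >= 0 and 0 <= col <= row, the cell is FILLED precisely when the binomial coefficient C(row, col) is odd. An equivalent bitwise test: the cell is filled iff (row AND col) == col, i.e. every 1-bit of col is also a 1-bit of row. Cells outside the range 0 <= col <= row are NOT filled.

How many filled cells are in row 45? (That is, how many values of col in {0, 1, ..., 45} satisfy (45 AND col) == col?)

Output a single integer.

45 in binary = 101101
popcount(45) = number of 1-bits in 101101 = 4
A col c satisfies (45 AND c) == c iff every set bit of c is also set in 45; each of the 4 set bits of 45 can independently be on or off in c.
count = 2^4 = 16

Answer: 16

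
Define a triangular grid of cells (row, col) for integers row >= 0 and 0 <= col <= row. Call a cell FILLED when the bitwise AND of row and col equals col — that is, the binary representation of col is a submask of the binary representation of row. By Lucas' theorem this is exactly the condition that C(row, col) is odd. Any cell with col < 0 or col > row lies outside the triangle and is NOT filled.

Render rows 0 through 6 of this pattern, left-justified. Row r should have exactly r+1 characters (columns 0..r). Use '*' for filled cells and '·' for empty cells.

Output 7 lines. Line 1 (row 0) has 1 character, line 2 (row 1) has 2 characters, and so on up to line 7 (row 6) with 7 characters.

r0=0: *
r1=1: **
r2=10: *·*
r3=11: ****
r4=100: *···*
r5=101: **··**
r6=110: *·*·*·*

Answer: *
**
*·*
****
*···*
**··**
*·*·*·*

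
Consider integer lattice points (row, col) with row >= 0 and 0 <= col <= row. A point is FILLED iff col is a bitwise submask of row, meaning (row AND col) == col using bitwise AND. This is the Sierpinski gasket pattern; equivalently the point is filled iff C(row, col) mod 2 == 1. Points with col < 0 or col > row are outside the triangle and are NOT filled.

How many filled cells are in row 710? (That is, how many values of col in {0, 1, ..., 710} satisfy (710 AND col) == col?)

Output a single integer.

Answer: 32

Derivation:
710 in binary = 1011000110
popcount(710) = number of 1-bits in 1011000110 = 5
A col c satisfies (710 AND c) == c iff every set bit of c is also set in 710; each of the 5 set bits of 710 can independently be on or off in c.
count = 2^5 = 32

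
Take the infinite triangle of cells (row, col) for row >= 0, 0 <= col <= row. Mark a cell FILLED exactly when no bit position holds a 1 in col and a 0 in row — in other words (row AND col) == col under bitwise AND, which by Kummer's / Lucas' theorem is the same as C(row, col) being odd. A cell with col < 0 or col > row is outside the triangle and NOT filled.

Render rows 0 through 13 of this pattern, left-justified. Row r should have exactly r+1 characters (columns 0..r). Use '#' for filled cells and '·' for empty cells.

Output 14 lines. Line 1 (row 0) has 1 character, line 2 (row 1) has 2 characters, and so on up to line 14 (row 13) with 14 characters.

Answer: #
##
#·#
####
#···#
##··##
#·#·#·#
########
#·······#
##······##
#·#·····#·#
####····####
#···#···#···#
##··##··##··##

Derivation:
r0=0: #
r1=1: ##
r2=10: #·#
r3=11: ####
r4=100: #···#
r5=101: ##··##
r6=110: #·#·#·#
r7=111: ########
r8=1000: #·······#
r9=1001: ##······##
r10=1010: #·#·····#·#
r11=1011: ####····####
r12=1100: #···#···#···#
r13=1101: ##··##··##··##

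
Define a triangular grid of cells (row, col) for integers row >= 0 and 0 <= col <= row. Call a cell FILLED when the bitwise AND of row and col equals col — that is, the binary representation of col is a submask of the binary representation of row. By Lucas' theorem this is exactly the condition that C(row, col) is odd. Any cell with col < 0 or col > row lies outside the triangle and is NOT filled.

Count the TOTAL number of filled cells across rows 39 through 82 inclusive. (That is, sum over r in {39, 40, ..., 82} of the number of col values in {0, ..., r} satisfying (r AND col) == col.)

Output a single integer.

r39=100111 pc4: +16 =16
r40=101000 pc2: +4 =20
r41=101001 pc3: +8 =28
r42=101010 pc3: +8 =36
r43=101011 pc4: +16 =52
r44=101100 pc3: +8 =60
r45=101101 pc4: +16 =76
r46=101110 pc4: +16 =92
r47=101111 pc5: +32 =124
r48=110000 pc2: +4 =128
r49=110001 pc3: +8 =136
r50=110010 pc3: +8 =144
r51=110011 pc4: +16 =160
r52=110100 pc3: +8 =168
r53=110101 pc4: +16 =184
r54=110110 pc4: +16 =200
r55=110111 pc5: +32 =232
r56=111000 pc3: +8 =240
r57=111001 pc4: +16 =256
r58=111010 pc4: +16 =272
r59=111011 pc5: +32 =304
r60=111100 pc4: +16 =320
r61=111101 pc5: +32 =352
r62=111110 pc5: +32 =384
r63=111111 pc6: +64 =448
r64=1000000 pc1: +2 =450
r65=1000001 pc2: +4 =454
r66=1000010 pc2: +4 =458
r67=1000011 pc3: +8 =466
r68=1000100 pc2: +4 =470
r69=1000101 pc3: +8 =478
r70=1000110 pc3: +8 =486
r71=1000111 pc4: +16 =502
r72=1001000 pc2: +4 =506
r73=1001001 pc3: +8 =514
r74=1001010 pc3: +8 =522
r75=1001011 pc4: +16 =538
r76=1001100 pc3: +8 =546
r77=1001101 pc4: +16 =562
r78=1001110 pc4: +16 =578
r79=1001111 pc5: +32 =610
r80=1010000 pc2: +4 =614
r81=1010001 pc3: +8 =622
r82=1010010 pc3: +8 =630

Answer: 630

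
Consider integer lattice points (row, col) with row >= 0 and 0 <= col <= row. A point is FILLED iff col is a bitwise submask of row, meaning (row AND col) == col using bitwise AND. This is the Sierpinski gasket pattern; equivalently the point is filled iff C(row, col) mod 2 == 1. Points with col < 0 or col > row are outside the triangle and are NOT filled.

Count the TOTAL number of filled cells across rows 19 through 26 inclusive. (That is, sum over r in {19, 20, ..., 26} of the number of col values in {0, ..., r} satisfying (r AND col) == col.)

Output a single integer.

r19=10011 pc3: +8 =8
r20=10100 pc2: +4 =12
r21=10101 pc3: +8 =20
r22=10110 pc3: +8 =28
r23=10111 pc4: +16 =44
r24=11000 pc2: +4 =48
r25=11001 pc3: +8 =56
r26=11010 pc3: +8 =64

Answer: 64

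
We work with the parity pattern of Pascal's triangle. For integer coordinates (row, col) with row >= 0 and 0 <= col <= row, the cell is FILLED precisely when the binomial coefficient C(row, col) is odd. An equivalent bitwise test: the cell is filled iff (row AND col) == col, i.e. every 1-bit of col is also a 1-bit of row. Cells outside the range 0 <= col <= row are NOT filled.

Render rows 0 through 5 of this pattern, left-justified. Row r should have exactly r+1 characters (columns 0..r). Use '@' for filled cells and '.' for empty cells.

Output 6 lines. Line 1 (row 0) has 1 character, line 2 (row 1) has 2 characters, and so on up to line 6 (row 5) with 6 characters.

Answer: @
@@
@.@
@@@@
@...@
@@..@@

Derivation:
r0=0: @
r1=1: @@
r2=10: @.@
r3=11: @@@@
r4=100: @...@
r5=101: @@..@@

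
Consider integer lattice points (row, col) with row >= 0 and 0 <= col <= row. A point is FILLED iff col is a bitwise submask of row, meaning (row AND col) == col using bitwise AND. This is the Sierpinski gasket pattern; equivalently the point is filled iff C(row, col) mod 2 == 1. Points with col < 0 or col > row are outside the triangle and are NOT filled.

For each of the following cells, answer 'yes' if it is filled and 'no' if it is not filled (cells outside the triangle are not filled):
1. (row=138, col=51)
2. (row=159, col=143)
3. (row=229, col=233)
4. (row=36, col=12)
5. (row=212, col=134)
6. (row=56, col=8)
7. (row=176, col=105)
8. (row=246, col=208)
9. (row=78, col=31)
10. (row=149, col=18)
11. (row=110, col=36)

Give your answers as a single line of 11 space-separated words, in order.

(138,51): row=0b10001010, col=0b110011, row AND col = 0b10 = 2; 2 != 51 -> empty
(159,143): row=0b10011111, col=0b10001111, row AND col = 0b10001111 = 143; 143 == 143 -> filled
(229,233): col outside [0, 229] -> not filled
(36,12): row=0b100100, col=0b1100, row AND col = 0b100 = 4; 4 != 12 -> empty
(212,134): row=0b11010100, col=0b10000110, row AND col = 0b10000100 = 132; 132 != 134 -> empty
(56,8): row=0b111000, col=0b1000, row AND col = 0b1000 = 8; 8 == 8 -> filled
(176,105): row=0b10110000, col=0b1101001, row AND col = 0b100000 = 32; 32 != 105 -> empty
(246,208): row=0b11110110, col=0b11010000, row AND col = 0b11010000 = 208; 208 == 208 -> filled
(78,31): row=0b1001110, col=0b11111, row AND col = 0b1110 = 14; 14 != 31 -> empty
(149,18): row=0b10010101, col=0b10010, row AND col = 0b10000 = 16; 16 != 18 -> empty
(110,36): row=0b1101110, col=0b100100, row AND col = 0b100100 = 36; 36 == 36 -> filled

Answer: no yes no no no yes no yes no no yes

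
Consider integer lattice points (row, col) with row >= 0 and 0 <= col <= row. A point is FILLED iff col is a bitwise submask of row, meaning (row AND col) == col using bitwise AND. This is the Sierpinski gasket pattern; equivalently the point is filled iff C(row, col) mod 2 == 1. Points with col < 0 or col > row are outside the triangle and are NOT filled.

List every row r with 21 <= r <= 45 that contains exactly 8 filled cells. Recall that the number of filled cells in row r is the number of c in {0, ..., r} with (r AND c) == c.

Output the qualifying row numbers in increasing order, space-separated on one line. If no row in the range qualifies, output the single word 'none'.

Row r has 2^popcount(r) filled cells, so we need popcount(r) = log2(8) = 3.
Scan r = 21..45 and keep those with exactly 3 one-bits:
r=21=10101 popcount=3 -> KEEP
r=22=10110 popcount=3 -> KEEP
r=23=10111 popcount=4 -> skip
r=24=11000 popcount=2 -> skip
r=25=11001 popcount=3 -> KEEP
r=26=11010 popcount=3 -> KEEP
r=27=11011 popcount=4 -> skip
r=28=11100 popcount=3 -> KEEP
r=29=11101 popcount=4 -> skip
r=30=11110 popcount=4 -> skip
r=31=11111 popcount=5 -> skip
r=32=100000 popcount=1 -> skip
r=33=100001 popcount=2 -> skip
r=34=100010 popcount=2 -> skip
r=35=100011 popcount=3 -> KEEP
r=36=100100 popcount=2 -> skip
r=37=100101 popcount=3 -> KEEP
r=38=100110 popcount=3 -> KEEP
r=39=100111 popcount=4 -> skip
r=40=101000 popcount=2 -> skip
r=41=101001 popcount=3 -> KEEP
r=42=101010 popcount=3 -> KEEP
r=43=101011 popcount=4 -> skip
r=44=101100 popcount=3 -> KEEP
r=45=101101 popcount=4 -> skip
Kept rows: 21 22 25 26 28 35 37 38 41 42 44

Answer: 21 22 25 26 28 35 37 38 41 42 44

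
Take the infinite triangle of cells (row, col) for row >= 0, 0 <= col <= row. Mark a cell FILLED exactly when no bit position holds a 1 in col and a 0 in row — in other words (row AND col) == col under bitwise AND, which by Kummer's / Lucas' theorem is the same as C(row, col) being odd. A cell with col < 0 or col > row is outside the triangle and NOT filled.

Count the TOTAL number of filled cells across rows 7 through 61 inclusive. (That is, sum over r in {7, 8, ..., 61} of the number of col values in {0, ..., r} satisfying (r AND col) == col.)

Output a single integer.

Answer: 614

Derivation:
r7=111 pc3: +8 =8
r8=1000 pc1: +2 =10
r9=1001 pc2: +4 =14
r10=1010 pc2: +4 =18
r11=1011 pc3: +8 =26
r12=1100 pc2: +4 =30
r13=1101 pc3: +8 =38
r14=1110 pc3: +8 =46
r15=1111 pc4: +16 =62
r16=10000 pc1: +2 =64
r17=10001 pc2: +4 =68
r18=10010 pc2: +4 =72
r19=10011 pc3: +8 =80
r20=10100 pc2: +4 =84
r21=10101 pc3: +8 =92
r22=10110 pc3: +8 =100
r23=10111 pc4: +16 =116
r24=11000 pc2: +4 =120
r25=11001 pc3: +8 =128
r26=11010 pc3: +8 =136
r27=11011 pc4: +16 =152
r28=11100 pc3: +8 =160
r29=11101 pc4: +16 =176
r30=11110 pc4: +16 =192
r31=11111 pc5: +32 =224
r32=100000 pc1: +2 =226
r33=100001 pc2: +4 =230
r34=100010 pc2: +4 =234
r35=100011 pc3: +8 =242
r36=100100 pc2: +4 =246
r37=100101 pc3: +8 =254
r38=100110 pc3: +8 =262
r39=100111 pc4: +16 =278
r40=101000 pc2: +4 =282
r41=101001 pc3: +8 =290
r42=101010 pc3: +8 =298
r43=101011 pc4: +16 =314
r44=101100 pc3: +8 =322
r45=101101 pc4: +16 =338
r46=101110 pc4: +16 =354
r47=101111 pc5: +32 =386
r48=110000 pc2: +4 =390
r49=110001 pc3: +8 =398
r50=110010 pc3: +8 =406
r51=110011 pc4: +16 =422
r52=110100 pc3: +8 =430
r53=110101 pc4: +16 =446
r54=110110 pc4: +16 =462
r55=110111 pc5: +32 =494
r56=111000 pc3: +8 =502
r57=111001 pc4: +16 =518
r58=111010 pc4: +16 =534
r59=111011 pc5: +32 =566
r60=111100 pc4: +16 =582
r61=111101 pc5: +32 =614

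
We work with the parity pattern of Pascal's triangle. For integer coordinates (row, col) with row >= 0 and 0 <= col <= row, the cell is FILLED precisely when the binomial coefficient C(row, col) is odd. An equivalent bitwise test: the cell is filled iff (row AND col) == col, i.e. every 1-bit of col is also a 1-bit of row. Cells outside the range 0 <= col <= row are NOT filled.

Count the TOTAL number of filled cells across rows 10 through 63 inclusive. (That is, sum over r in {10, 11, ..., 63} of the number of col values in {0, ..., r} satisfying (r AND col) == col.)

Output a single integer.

Answer: 696

Derivation:
r10=1010 pc2: +4 =4
r11=1011 pc3: +8 =12
r12=1100 pc2: +4 =16
r13=1101 pc3: +8 =24
r14=1110 pc3: +8 =32
r15=1111 pc4: +16 =48
r16=10000 pc1: +2 =50
r17=10001 pc2: +4 =54
r18=10010 pc2: +4 =58
r19=10011 pc3: +8 =66
r20=10100 pc2: +4 =70
r21=10101 pc3: +8 =78
r22=10110 pc3: +8 =86
r23=10111 pc4: +16 =102
r24=11000 pc2: +4 =106
r25=11001 pc3: +8 =114
r26=11010 pc3: +8 =122
r27=11011 pc4: +16 =138
r28=11100 pc3: +8 =146
r29=11101 pc4: +16 =162
r30=11110 pc4: +16 =178
r31=11111 pc5: +32 =210
r32=100000 pc1: +2 =212
r33=100001 pc2: +4 =216
r34=100010 pc2: +4 =220
r35=100011 pc3: +8 =228
r36=100100 pc2: +4 =232
r37=100101 pc3: +8 =240
r38=100110 pc3: +8 =248
r39=100111 pc4: +16 =264
r40=101000 pc2: +4 =268
r41=101001 pc3: +8 =276
r42=101010 pc3: +8 =284
r43=101011 pc4: +16 =300
r44=101100 pc3: +8 =308
r45=101101 pc4: +16 =324
r46=101110 pc4: +16 =340
r47=101111 pc5: +32 =372
r48=110000 pc2: +4 =376
r49=110001 pc3: +8 =384
r50=110010 pc3: +8 =392
r51=110011 pc4: +16 =408
r52=110100 pc3: +8 =416
r53=110101 pc4: +16 =432
r54=110110 pc4: +16 =448
r55=110111 pc5: +32 =480
r56=111000 pc3: +8 =488
r57=111001 pc4: +16 =504
r58=111010 pc4: +16 =520
r59=111011 pc5: +32 =552
r60=111100 pc4: +16 =568
r61=111101 pc5: +32 =600
r62=111110 pc5: +32 =632
r63=111111 pc6: +64 =696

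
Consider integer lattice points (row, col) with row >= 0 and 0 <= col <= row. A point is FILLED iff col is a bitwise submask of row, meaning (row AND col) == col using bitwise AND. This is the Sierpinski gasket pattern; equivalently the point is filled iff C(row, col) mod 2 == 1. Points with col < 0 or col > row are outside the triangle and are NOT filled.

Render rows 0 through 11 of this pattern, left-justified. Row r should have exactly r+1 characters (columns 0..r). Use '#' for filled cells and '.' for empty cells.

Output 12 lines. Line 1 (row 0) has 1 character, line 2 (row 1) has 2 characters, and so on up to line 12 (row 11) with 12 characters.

r0=0: #
r1=1: ##
r2=10: #.#
r3=11: ####
r4=100: #...#
r5=101: ##..##
r6=110: #.#.#.#
r7=111: ########
r8=1000: #.......#
r9=1001: ##......##
r10=1010: #.#.....#.#
r11=1011: ####....####

Answer: #
##
#.#
####
#...#
##..##
#.#.#.#
########
#.......#
##......##
#.#.....#.#
####....####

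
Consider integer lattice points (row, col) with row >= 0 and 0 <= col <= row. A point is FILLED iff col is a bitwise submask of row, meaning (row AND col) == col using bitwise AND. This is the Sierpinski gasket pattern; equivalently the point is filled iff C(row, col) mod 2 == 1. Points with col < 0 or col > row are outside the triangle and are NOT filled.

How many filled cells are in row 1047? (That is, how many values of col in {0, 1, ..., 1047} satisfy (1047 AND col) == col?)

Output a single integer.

1047 in binary = 10000010111
popcount(1047) = number of 1-bits in 10000010111 = 5
A col c satisfies (1047 AND c) == c iff every set bit of c is also set in 1047; each of the 5 set bits of 1047 can independently be on or off in c.
count = 2^5 = 32

Answer: 32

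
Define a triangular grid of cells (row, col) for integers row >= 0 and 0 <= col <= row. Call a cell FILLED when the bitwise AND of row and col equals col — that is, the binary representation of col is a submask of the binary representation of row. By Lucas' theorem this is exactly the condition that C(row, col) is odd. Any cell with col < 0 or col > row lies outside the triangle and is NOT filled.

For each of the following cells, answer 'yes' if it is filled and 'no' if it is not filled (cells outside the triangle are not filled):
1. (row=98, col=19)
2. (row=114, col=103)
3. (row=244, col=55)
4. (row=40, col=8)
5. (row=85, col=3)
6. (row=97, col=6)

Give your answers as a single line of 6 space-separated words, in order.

Answer: no no no yes no no

Derivation:
(98,19): row=0b1100010, col=0b10011, row AND col = 0b10 = 2; 2 != 19 -> empty
(114,103): row=0b1110010, col=0b1100111, row AND col = 0b1100010 = 98; 98 != 103 -> empty
(244,55): row=0b11110100, col=0b110111, row AND col = 0b110100 = 52; 52 != 55 -> empty
(40,8): row=0b101000, col=0b1000, row AND col = 0b1000 = 8; 8 == 8 -> filled
(85,3): row=0b1010101, col=0b11, row AND col = 0b1 = 1; 1 != 3 -> empty
(97,6): row=0b1100001, col=0b110, row AND col = 0b0 = 0; 0 != 6 -> empty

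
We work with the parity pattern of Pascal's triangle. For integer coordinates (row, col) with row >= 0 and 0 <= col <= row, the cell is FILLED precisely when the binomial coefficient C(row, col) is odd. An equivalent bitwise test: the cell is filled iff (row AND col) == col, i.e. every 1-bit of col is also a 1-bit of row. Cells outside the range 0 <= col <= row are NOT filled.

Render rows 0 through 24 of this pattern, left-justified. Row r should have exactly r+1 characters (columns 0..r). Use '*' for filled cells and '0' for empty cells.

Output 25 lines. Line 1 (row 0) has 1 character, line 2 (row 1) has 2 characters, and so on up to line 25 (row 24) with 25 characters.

Answer: *
**
*0*
****
*000*
**00**
*0*0*0*
********
*0000000*
**000000**
*0*00000*0*
****0000****
*000*000*000*
**00**00**00**
*0*0*0*0*0*0*0*
****************
*000000000000000*
**00000000000000**
*0*0000000000000*0*
****000000000000****
*000*00000000000*000*
**00**0000000000**00**
*0*0*0*000000000*0*0*0*
********00000000********
*0000000*0000000*0000000*

Derivation:
r0=0: *
r1=1: **
r2=10: *0*
r3=11: ****
r4=100: *000*
r5=101: **00**
r6=110: *0*0*0*
r7=111: ********
r8=1000: *0000000*
r9=1001: **000000**
r10=1010: *0*00000*0*
r11=1011: ****0000****
r12=1100: *000*000*000*
r13=1101: **00**00**00**
r14=1110: *0*0*0*0*0*0*0*
r15=1111: ****************
r16=10000: *000000000000000*
r17=10001: **00000000000000**
r18=10010: *0*0000000000000*0*
r19=10011: ****000000000000****
r20=10100: *000*00000000000*000*
r21=10101: **00**0000000000**00**
r22=10110: *0*0*0*000000000*0*0*0*
r23=10111: ********00000000********
r24=11000: *0000000*0000000*0000000*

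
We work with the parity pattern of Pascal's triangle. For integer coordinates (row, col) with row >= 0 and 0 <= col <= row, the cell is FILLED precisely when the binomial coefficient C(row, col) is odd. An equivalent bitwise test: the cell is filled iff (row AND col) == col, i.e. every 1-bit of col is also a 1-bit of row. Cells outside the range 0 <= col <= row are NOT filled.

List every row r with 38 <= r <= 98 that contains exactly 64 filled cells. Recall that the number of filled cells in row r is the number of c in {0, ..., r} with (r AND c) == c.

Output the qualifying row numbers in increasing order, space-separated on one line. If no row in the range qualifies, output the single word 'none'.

Row r has 2^popcount(r) filled cells, so we need popcount(r) = log2(64) = 6.
Scan r = 38..98 and keep those with exactly 6 one-bits:
r=38=100110 popcount=3 -> skip
r=39=100111 popcount=4 -> skip
r=40=101000 popcount=2 -> skip
r=41=101001 popcount=3 -> skip
r=42=101010 popcount=3 -> skip
r=43=101011 popcount=4 -> skip
r=44=101100 popcount=3 -> skip
r=45=101101 popcount=4 -> skip
r=46=101110 popcount=4 -> skip
r=47=101111 popcount=5 -> skip
r=48=110000 popcount=2 -> skip
r=49=110001 popcount=3 -> skip
r=50=110010 popcount=3 -> skip
r=51=110011 popcount=4 -> skip
r=52=110100 popcount=3 -> skip
r=53=110101 popcount=4 -> skip
r=54=110110 popcount=4 -> skip
r=55=110111 popcount=5 -> skip
r=56=111000 popcount=3 -> skip
r=57=111001 popcount=4 -> skip
r=58=111010 popcount=4 -> skip
r=59=111011 popcount=5 -> skip
r=60=111100 popcount=4 -> skip
r=61=111101 popcount=5 -> skip
r=62=111110 popcount=5 -> skip
r=63=111111 popcount=6 -> KEEP
r=64=1000000 popcount=1 -> skip
r=65=1000001 popcount=2 -> skip
r=66=1000010 popcount=2 -> skip
r=67=1000011 popcount=3 -> skip
r=68=1000100 popcount=2 -> skip
r=69=1000101 popcount=3 -> skip
r=70=1000110 popcount=3 -> skip
r=71=1000111 popcount=4 -> skip
r=72=1001000 popcount=2 -> skip
r=73=1001001 popcount=3 -> skip
r=74=1001010 popcount=3 -> skip
r=75=1001011 popcount=4 -> skip
r=76=1001100 popcount=3 -> skip
r=77=1001101 popcount=4 -> skip
r=78=1001110 popcount=4 -> skip
r=79=1001111 popcount=5 -> skip
r=80=1010000 popcount=2 -> skip
r=81=1010001 popcount=3 -> skip
r=82=1010010 popcount=3 -> skip
r=83=1010011 popcount=4 -> skip
r=84=1010100 popcount=3 -> skip
r=85=1010101 popcount=4 -> skip
r=86=1010110 popcount=4 -> skip
r=87=1010111 popcount=5 -> skip
r=88=1011000 popcount=3 -> skip
r=89=1011001 popcount=4 -> skip
r=90=1011010 popcount=4 -> skip
r=91=1011011 popcount=5 -> skip
r=92=1011100 popcount=4 -> skip
r=93=1011101 popcount=5 -> skip
r=94=1011110 popcount=5 -> skip
r=95=1011111 popcount=6 -> KEEP
r=96=1100000 popcount=2 -> skip
r=97=1100001 popcount=3 -> skip
r=98=1100010 popcount=3 -> skip
Kept rows: 63 95

Answer: 63 95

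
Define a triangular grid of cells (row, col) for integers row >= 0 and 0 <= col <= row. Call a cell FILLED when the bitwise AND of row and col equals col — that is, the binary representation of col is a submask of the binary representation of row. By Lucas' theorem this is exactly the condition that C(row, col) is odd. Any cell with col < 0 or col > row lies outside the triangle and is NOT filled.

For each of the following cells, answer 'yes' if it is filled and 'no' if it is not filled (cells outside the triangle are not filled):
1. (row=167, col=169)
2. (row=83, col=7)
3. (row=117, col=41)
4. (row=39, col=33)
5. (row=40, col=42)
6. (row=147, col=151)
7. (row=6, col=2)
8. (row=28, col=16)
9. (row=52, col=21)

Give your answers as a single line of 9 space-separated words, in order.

Answer: no no no yes no no yes yes no

Derivation:
(167,169): col outside [0, 167] -> not filled
(83,7): row=0b1010011, col=0b111, row AND col = 0b11 = 3; 3 != 7 -> empty
(117,41): row=0b1110101, col=0b101001, row AND col = 0b100001 = 33; 33 != 41 -> empty
(39,33): row=0b100111, col=0b100001, row AND col = 0b100001 = 33; 33 == 33 -> filled
(40,42): col outside [0, 40] -> not filled
(147,151): col outside [0, 147] -> not filled
(6,2): row=0b110, col=0b10, row AND col = 0b10 = 2; 2 == 2 -> filled
(28,16): row=0b11100, col=0b10000, row AND col = 0b10000 = 16; 16 == 16 -> filled
(52,21): row=0b110100, col=0b10101, row AND col = 0b10100 = 20; 20 != 21 -> empty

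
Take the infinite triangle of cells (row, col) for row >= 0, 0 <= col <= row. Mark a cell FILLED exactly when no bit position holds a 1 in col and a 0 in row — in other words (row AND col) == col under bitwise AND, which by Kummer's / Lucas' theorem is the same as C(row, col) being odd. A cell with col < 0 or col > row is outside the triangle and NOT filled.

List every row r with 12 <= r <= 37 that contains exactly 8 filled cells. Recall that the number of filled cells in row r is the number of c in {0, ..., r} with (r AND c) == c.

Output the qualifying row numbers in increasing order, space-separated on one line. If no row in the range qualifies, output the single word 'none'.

Row r has 2^popcount(r) filled cells, so we need popcount(r) = log2(8) = 3.
Scan r = 12..37 and keep those with exactly 3 one-bits:
r=12=1100 popcount=2 -> skip
r=13=1101 popcount=3 -> KEEP
r=14=1110 popcount=3 -> KEEP
r=15=1111 popcount=4 -> skip
r=16=10000 popcount=1 -> skip
r=17=10001 popcount=2 -> skip
r=18=10010 popcount=2 -> skip
r=19=10011 popcount=3 -> KEEP
r=20=10100 popcount=2 -> skip
r=21=10101 popcount=3 -> KEEP
r=22=10110 popcount=3 -> KEEP
r=23=10111 popcount=4 -> skip
r=24=11000 popcount=2 -> skip
r=25=11001 popcount=3 -> KEEP
r=26=11010 popcount=3 -> KEEP
r=27=11011 popcount=4 -> skip
r=28=11100 popcount=3 -> KEEP
r=29=11101 popcount=4 -> skip
r=30=11110 popcount=4 -> skip
r=31=11111 popcount=5 -> skip
r=32=100000 popcount=1 -> skip
r=33=100001 popcount=2 -> skip
r=34=100010 popcount=2 -> skip
r=35=100011 popcount=3 -> KEEP
r=36=100100 popcount=2 -> skip
r=37=100101 popcount=3 -> KEEP
Kept rows: 13 14 19 21 22 25 26 28 35 37

Answer: 13 14 19 21 22 25 26 28 35 37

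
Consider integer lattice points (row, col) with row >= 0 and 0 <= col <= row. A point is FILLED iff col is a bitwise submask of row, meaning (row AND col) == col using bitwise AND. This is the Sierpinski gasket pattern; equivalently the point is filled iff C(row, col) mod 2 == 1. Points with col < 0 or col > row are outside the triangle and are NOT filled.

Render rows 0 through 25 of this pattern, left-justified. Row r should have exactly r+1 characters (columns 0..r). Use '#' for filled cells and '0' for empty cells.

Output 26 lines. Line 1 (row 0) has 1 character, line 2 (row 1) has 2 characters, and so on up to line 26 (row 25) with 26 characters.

r0=0: #
r1=1: ##
r2=10: #0#
r3=11: ####
r4=100: #000#
r5=101: ##00##
r6=110: #0#0#0#
r7=111: ########
r8=1000: #0000000#
r9=1001: ##000000##
r10=1010: #0#00000#0#
r11=1011: ####0000####
r12=1100: #000#000#000#
r13=1101: ##00##00##00##
r14=1110: #0#0#0#0#0#0#0#
r15=1111: ################
r16=10000: #000000000000000#
r17=10001: ##00000000000000##
r18=10010: #0#0000000000000#0#
r19=10011: ####000000000000####
r20=10100: #000#00000000000#000#
r21=10101: ##00##0000000000##00##
r22=10110: #0#0#0#000000000#0#0#0#
r23=10111: ########00000000########
r24=11000: #0000000#0000000#0000000#
r25=11001: ##000000##000000##000000##

Answer: #
##
#0#
####
#000#
##00##
#0#0#0#
########
#0000000#
##000000##
#0#00000#0#
####0000####
#000#000#000#
##00##00##00##
#0#0#0#0#0#0#0#
################
#000000000000000#
##00000000000000##
#0#0000000000000#0#
####000000000000####
#000#00000000000#000#
##00##0000000000##00##
#0#0#0#000000000#0#0#0#
########00000000########
#0000000#0000000#0000000#
##000000##000000##000000##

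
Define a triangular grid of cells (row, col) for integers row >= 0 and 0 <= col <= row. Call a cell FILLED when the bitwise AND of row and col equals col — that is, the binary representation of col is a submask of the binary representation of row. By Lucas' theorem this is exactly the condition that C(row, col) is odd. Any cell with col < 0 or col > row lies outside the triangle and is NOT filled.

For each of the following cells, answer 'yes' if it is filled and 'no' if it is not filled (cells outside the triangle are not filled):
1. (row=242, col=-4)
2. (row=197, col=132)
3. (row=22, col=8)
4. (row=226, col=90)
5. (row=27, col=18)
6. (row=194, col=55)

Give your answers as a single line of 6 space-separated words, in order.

(242,-4): col outside [0, 242] -> not filled
(197,132): row=0b11000101, col=0b10000100, row AND col = 0b10000100 = 132; 132 == 132 -> filled
(22,8): row=0b10110, col=0b1000, row AND col = 0b0 = 0; 0 != 8 -> empty
(226,90): row=0b11100010, col=0b1011010, row AND col = 0b1000010 = 66; 66 != 90 -> empty
(27,18): row=0b11011, col=0b10010, row AND col = 0b10010 = 18; 18 == 18 -> filled
(194,55): row=0b11000010, col=0b110111, row AND col = 0b10 = 2; 2 != 55 -> empty

Answer: no yes no no yes no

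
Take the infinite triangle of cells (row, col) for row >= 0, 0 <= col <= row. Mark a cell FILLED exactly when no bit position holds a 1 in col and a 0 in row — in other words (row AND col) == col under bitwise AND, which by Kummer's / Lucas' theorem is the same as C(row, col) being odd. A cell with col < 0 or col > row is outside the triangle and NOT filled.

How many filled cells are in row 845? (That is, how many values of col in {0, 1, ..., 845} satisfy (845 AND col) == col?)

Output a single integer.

Answer: 64

Derivation:
845 in binary = 1101001101
popcount(845) = number of 1-bits in 1101001101 = 6
A col c satisfies (845 AND c) == c iff every set bit of c is also set in 845; each of the 6 set bits of 845 can independently be on or off in c.
count = 2^6 = 64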